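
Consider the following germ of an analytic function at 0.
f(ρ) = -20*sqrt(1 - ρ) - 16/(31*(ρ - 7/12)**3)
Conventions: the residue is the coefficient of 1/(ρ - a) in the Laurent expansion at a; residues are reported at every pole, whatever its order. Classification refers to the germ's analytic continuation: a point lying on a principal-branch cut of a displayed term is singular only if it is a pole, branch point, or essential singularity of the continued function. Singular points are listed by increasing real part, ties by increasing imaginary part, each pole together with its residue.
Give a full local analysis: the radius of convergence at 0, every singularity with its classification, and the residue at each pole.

Radius of convergence at 0: 7/12.
At 7/12: a pole of order 3; residue 0.
At 1: an algebraic (square-root) branch point.

Denominator factor (ρ - 7/12)^3: pole of order 3 at 7/12, modulus 7/12.
Branch term (-20)*sqrt(1 - ρ/(1)): its argument vanishes at ρ = 1, a square-root branch point, modulus 1.
The radius of convergence is the smallest modulus among the singular points: 7/12.
The branch term is analytic at 7/12 and contributes nothing to the residue; only the rational part matters.
At the order-3 pole 7/12 set g(ρ) = (ρ - (7/12))^3*(rational part) = -16/31.
Order-3 pole: residue = g''(a)/2; g''(7/12) = 0, so the residue is 0.
List the singular points by increasing real part (a conjugate pair: the negative imaginary part first).


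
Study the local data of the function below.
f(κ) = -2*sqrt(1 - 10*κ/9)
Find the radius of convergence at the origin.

Branch term (-2)*sqrt(1 - κ/(9/10)): its argument vanishes at κ = 9/10, a square-root branch point, modulus 9/10.
The radius of convergence is the smallest modulus among the singular points: 9/10.

The radius of convergence is 9/10.


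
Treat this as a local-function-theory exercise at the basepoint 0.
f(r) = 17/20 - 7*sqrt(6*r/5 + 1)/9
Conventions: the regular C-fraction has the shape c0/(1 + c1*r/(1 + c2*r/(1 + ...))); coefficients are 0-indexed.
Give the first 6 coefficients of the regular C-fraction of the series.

The regular C-fraction coefficients are [13/180, 84/13, -801/130, -13/890, 547/890, 801/5470].

Taylor coefficients (expand at 0): a_0 = 13/180, a_1 = -7/15, a_2 = 7/50, a_3 = -21/250, a_4 = 63/1000, a_5 = -1323/25000.
c0 = a_0 = 13/180. Peel one level at a time: if S = 1 + c*r/S' with S'(0) = 1, then c is the r-coefficient of S and S' = c*r/(S - 1).
S_1 = c0/f = 1 + (84/13)*r + (33642/845)*r^2 + ...; c1 = 84/13.
S_2 = c1*r/(S_1 - 1) = 1 + (-801/130)*r + (-9/100)*r^2 + ...; c2 = -801/130.
S_3 = c2*r/(S_2 - 1) = 1 + (-13/890)*r + (7111/792100)*r^2 + ...; c3 = -13/890.
S_4 = c3*r/(S_3 - 1) = 1 + (547/890)*r + (-9/100)*r^2 + ...; c4 = 547/890.
S_5 = c4*r/(S_4 - 1) = 1 + (801/5470)*r + ...; c5 = 801/5470.


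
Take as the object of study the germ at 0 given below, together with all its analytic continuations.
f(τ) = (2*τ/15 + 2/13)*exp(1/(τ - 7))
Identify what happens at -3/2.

There is no denominator, hence no pole anywhere.
The essential point of exp(1/(τ - (7))) is 7, not -3/2.
So the germ continues analytically to -3/2.

The point is a regular point.


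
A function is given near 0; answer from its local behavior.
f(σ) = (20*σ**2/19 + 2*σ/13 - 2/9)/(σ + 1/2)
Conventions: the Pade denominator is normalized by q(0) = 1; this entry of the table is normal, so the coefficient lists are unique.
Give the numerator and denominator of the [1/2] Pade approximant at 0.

The Pade approximant has numerator coefficients [-4/9, 64276/55107]; denominator coefficients [1, 32/471, -4160/8949].

Taylor coefficients needed (expand at 0): a_0 = -4/9, a_1 = 140/117, a_2 = -640/2223, a_3 = 1280/2223.
Write the denominator as Q(σ) = 1 + q1*σ + q2*σ^2. Requiring Q*f - P = O(σ^4) with deg P <= 1 kills the coefficients of σ^2..σ^3 in Q*f:
  σ^2: a_2 + q1*a_1 + q2*a_0 = 0, i.e. -640/2223 + (140/117)*q1 + (-4/9)*q2 = 0.
  σ^3: a_3 + q1*a_2 + q2*a_1 = 0, i.e. 1280/2223 + (-640/2223)*q1 + (140/117)*q2 = 0.
Solving this linear system: q1 = 32/471, q2 = -4160/8949.
The numerator is Q*f truncated at degree 1: P0 = a_0 = -4/9; P1 = a_1 + q1*a_0 = 64276/55107.


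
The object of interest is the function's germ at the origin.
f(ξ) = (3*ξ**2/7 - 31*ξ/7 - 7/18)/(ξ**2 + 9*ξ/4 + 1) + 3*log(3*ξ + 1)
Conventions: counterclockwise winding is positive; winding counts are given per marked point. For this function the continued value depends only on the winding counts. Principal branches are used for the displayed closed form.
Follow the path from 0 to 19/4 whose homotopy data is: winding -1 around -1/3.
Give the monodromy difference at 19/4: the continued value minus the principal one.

The rational part is single-valued and drops out of the difference; each branch term changes only by its own monodromy.
(3)*log(1 - ξ/(-1/3)): each positive loop around -1/3 adds 2*pi*i to the log, so winding -1 contributes (3)*(-1)*2*pi*i = -(6)*pi*i.
Summing the contributions at ξ = 19/4 gives -(6)*pi*i.

Continued minus principal equals -(6)*pi*i.


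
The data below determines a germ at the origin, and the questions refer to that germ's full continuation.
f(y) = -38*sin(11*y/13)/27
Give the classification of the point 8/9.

The point is a regular point.

There is no denominator, hence no pole anywhere.
The factor -sin(11*y/13) is entire.
So the germ continues analytically to 8/9.


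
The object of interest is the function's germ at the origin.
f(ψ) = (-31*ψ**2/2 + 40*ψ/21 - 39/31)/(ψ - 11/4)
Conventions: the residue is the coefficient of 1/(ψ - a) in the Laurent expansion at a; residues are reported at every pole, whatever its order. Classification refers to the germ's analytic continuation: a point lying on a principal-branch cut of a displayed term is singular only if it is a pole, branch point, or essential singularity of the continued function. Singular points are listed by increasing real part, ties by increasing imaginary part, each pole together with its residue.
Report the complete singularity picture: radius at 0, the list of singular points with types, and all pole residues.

Radius of convergence at 0: 11/4.
At 11/4: a pole of order 1; residue -2358989/20832.

Denominator factor (ψ - 11/4): pole of order 1 at 11/4, modulus 11/4.
The radius of convergence is the smallest modulus among the singular points: 11/4.
At the order-1 pole 11/4 set g(ψ) = (ψ - (11/4))*f(ψ) = -31*ψ**2/2 + 40*ψ/21 - 39/31.
Simple pole: residue = g(a) at a = 11/4, which is -2358989/20832.


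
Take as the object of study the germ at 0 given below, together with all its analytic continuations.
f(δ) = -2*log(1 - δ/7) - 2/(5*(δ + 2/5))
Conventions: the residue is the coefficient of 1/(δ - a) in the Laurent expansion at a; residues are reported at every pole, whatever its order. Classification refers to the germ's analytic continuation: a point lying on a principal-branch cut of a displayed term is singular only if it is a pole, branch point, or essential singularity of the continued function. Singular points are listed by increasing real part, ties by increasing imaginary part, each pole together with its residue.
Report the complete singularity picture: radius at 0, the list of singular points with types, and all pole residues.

Denominator factor (δ + 2/5): pole of order 1 at -2/5, modulus 2/5.
Branch term (-2)*log(1 - δ/(7)): its argument vanishes at δ = 7, a logarithmic branch point, modulus 7.
The radius of convergence is the smallest modulus among the singular points: 2/5.
The branch term is analytic at -2/5 and contributes nothing to the residue; only the rational part matters.
At the order-1 pole -2/5 set g(δ) = (δ - (-2/5))*(rational part) = -2/5.
Simple pole: residue = g(a) at a = -2/5, which is -2/5.
List the singular points by increasing real part (a conjugate pair: the negative imaginary part first).

Radius of convergence at 0: 2/5.
At -2/5: a pole of order 1; residue -2/5.
At 7: a logarithmic branch point.


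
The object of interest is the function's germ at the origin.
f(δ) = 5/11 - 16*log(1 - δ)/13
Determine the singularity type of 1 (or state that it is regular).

The term (-16/13)*log(1 - δ/(1)) has argument 1 - 1/(1) = 0 at 1: a logarithmic (infinitely-sheeted) branch point; the remaining terms are analytic or single-valued there.

The point is a logarithmic branch point.


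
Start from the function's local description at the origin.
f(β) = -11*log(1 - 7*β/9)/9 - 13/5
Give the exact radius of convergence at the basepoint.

The radius of convergence is 9/7.

Branch term (-11/9)*log(1 - β/(9/7)): its argument vanishes at β = 9/7, a logarithmic branch point, modulus 9/7.
The radius of convergence is the smallest modulus among the singular points: 9/7.


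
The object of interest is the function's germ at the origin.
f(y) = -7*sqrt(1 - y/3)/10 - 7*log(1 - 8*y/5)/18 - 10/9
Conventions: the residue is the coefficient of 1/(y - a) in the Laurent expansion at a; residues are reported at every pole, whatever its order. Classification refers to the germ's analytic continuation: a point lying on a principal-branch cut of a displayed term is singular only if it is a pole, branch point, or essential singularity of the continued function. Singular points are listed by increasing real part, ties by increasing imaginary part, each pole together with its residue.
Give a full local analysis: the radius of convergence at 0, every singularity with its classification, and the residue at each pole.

Branch term (-7/10)*sqrt(1 - y/(3)): its argument vanishes at y = 3, a square-root branch point, modulus 3.
Branch term (-7/18)*log(1 - y/(5/8)): its argument vanishes at y = 5/8, a logarithmic branch point, modulus 5/8.
The radius of convergence is the smallest modulus among the singular points: 5/8.
List the singular points by increasing real part (a conjugate pair: the negative imaginary part first).

Radius of convergence at 0: 5/8.
At 5/8: a logarithmic branch point.
At 3: an algebraic (square-root) branch point.


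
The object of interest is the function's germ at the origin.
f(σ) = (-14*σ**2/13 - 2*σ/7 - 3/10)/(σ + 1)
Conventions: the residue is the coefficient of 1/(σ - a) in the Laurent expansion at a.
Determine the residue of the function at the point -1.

The residue is -993/910.

At the order-1 pole -1 set g(σ) = (σ - (-1))*f(σ) = -14*σ**2/13 - 2*σ/7 - 3/10.
Simple pole: residue = g(a) at a = -1, which is -993/910.


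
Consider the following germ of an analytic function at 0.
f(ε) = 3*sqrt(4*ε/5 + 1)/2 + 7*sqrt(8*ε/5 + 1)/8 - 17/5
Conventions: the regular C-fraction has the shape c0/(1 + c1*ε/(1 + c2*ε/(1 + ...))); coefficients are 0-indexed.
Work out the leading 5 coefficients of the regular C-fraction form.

Taylor coefficients (expand at 0): a_0 = -41/40, a_1 = 13/10, a_2 = -2/5, a_3 = 34/125, a_4 = -31/125.
c0 = a_0 = -41/40. Peel one level at a time: if S = 1 + c*ε/S' with S'(0) = 1, then c is the ε-coefficient of S and S' = c*ε/(S - 1).
S_1 = c0/f = 1 + (52/41)*ε + (2048/1681)*ε^2 + ...; c1 = 52/41.
S_2 = c1*ε/(S_1 - 1) = 1 + (-512/533)*ε + (-484/4225)*ε^2 + ...; c2 = -512/533.
S_3 = c2*ε/(S_2 - 1) = 1 + (-4961/41600)*ε + (1117209/10240000)*ε^2 + ...; c3 = -4961/41600.
S_4 = c3*ε/(S_3 - 1) = 1 + (354237/387200)*ε + ...; c4 = 354237/387200.

The regular C-fraction coefficients are [-41/40, 52/41, -512/533, -4961/41600, 354237/387200].


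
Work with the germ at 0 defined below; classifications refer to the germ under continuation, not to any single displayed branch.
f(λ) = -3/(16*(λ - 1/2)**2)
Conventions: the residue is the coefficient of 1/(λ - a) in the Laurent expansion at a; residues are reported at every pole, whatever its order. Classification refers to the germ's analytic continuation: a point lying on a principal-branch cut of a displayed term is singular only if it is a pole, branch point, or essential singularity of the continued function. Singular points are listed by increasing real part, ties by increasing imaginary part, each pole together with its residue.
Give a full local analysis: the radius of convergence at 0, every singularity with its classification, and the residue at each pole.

Radius of convergence at 0: 1/2.
At 1/2: a pole of order 2; residue 0.

Denominator factor (λ - 1/2)^2: pole of order 2 at 1/2, modulus 1/2.
The radius of convergence is the smallest modulus among the singular points: 1/2.
At the order-2 pole 1/2 set g(λ) = (λ - (1/2))^2*f(λ) = -3/16.
Order-2 pole: residue = g'(a); g'(1/2) = 0, so the residue is 0.


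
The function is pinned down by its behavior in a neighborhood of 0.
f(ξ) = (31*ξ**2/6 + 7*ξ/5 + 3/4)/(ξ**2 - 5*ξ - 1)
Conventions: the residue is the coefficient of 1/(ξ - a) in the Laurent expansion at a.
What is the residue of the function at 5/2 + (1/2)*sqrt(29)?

The residue is 817/60 + (74/29)*sqrt(29).

The factor ξ**2 - 5*ξ - 1 splits as (ξ - a)(ξ - a') with a = 5/2 + (1/2)*sqrt(29), a' = 5/2 - (1/2)*sqrt(29). At the order-1 pole a set g(ξ) = (ξ - a)*f(ξ) = [31*ξ**2/6 + 7*ξ/5 + 3/4] / (ξ - a').
Simple pole: residue = g(a) at a = 5/2 + (1/2)*sqrt(29), which is 817/60 + (74/29)*sqrt(29).


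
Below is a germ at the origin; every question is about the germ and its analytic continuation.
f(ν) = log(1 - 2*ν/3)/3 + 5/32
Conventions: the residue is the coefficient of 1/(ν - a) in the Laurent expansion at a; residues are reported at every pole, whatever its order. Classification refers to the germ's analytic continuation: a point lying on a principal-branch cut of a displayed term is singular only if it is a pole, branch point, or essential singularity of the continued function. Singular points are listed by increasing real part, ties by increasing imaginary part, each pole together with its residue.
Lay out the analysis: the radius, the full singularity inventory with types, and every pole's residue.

Radius of convergence at 0: 3/2.
At 3/2: a logarithmic branch point.

Branch term (1/3)*log(1 - ν/(3/2)): its argument vanishes at ν = 3/2, a logarithmic branch point, modulus 3/2.
The radius of convergence is the smallest modulus among the singular points: 3/2.


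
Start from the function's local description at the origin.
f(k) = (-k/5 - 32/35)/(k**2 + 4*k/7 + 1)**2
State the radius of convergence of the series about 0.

The radius of convergence is 1.

Denominator factor (k**2 + 4*k/7 + 1)^2: discriminant -180/49, complex-conjugate roots (-2/7) + ((3/7)*sqrt(5))*i and (-2/7) - ((3/7)*sqrt(5))*i; poles of order 2, moduli 1 and 1.
The radius of convergence is the smallest modulus among the singular points: 1.


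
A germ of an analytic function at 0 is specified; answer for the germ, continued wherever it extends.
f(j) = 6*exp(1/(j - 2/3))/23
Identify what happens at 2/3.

The exponent 1/(j - (2/3)) has a pole at 2/3, so exp(1/(j - (2/3))) takes every nonzero value near it: an essential singularity (not a pole of any order).

The point is an essential singularity.


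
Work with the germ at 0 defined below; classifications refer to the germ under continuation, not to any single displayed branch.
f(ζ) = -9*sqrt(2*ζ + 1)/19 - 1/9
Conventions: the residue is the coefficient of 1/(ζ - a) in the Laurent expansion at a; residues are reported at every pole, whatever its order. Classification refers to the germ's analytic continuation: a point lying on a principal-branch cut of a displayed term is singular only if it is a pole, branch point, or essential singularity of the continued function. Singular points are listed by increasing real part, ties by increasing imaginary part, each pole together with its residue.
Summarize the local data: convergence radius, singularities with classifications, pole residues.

Branch term (-9/19)*sqrt(1 - ζ/(-1/2)): its argument vanishes at ζ = -1/2, a square-root branch point, modulus 1/2.
The radius of convergence is the smallest modulus among the singular points: 1/2.

Radius of convergence at 0: 1/2.
At -1/2: an algebraic (square-root) branch point.


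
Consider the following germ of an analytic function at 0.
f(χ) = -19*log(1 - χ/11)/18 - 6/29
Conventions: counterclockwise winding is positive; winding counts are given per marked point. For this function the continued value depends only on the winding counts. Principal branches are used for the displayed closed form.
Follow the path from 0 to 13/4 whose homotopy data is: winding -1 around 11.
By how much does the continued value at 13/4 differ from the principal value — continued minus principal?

Continued minus principal equals (19/9)*pi*i.

The rational part is single-valued and drops out of the difference; each branch term changes only by its own monodromy.
(-19/18)*log(1 - χ/(11)): each positive loop around 11 adds 2*pi*i to the log, so winding -1 contributes (-19/18)*(-1)*2*pi*i = (19/9)*pi*i.
Summing the contributions at χ = 13/4 gives (19/9)*pi*i.


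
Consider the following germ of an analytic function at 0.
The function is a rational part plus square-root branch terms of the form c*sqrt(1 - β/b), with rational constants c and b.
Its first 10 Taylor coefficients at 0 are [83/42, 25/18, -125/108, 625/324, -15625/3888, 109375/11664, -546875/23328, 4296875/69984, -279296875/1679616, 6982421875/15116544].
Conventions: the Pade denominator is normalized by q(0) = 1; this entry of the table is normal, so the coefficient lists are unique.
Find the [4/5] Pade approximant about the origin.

The Pade approximant has numerator coefficients [83/42, 325790/22869, 303575/8712, 9033125/274428, 62009375/6586272]; denominator coefficients [1, 7085/1089, 178325/13068, 14375/1452, 696875/470448, -109375/1411344].

Taylor coefficients needed (read off): a_0 = 83/42, a_1 = 25/18, a_2 = -125/108, a_3 = 625/324, a_4 = -15625/3888, a_5 = 109375/11664, a_6 = -546875/23328, a_7 = 4296875/69984, a_8 = -279296875/1679616, a_9 = 6982421875/15116544.
Write the denominator as Q(β) = 1 + q1*β + q2*β^2 + q3*β^3 + q4*β^4 + q5*β^5. Requiring Q*f - P = O(β^10) with deg P <= 4 kills the coefficients of β^5..β^9 in Q*f:
  β^5: a_5 + q1*a_4 + q2*a_3 + q3*a_2 + q4*a_1 + q5*a_0 = 0, i.e. 109375/11664 + (-15625/3888)*q1 + (625/324)*q2 + (-125/108)*q3 + (25/18)*q4 + (83/42)*q5 = 0.
  β^6: a_6 + q1*a_5 + q2*a_4 + q3*a_3 + q4*a_2 + q5*a_1 = 0, i.e. -546875/23328 + (109375/11664)*q1 + (-15625/3888)*q2 + (625/324)*q3 + (-125/108)*q4 + (25/18)*q5 = 0.
  β^7: a_7 + q1*a_6 + q2*a_5 + q3*a_4 + q4*a_3 + q5*a_2 = 0, i.e. 4296875/69984 + (-546875/23328)*q1 + (109375/11664)*q2 + (-15625/3888)*q3 + (625/324)*q4 + (-125/108)*q5 = 0.
  β^8: a_8 + q1*a_7 + q2*a_6 + q3*a_5 + q4*a_4 + q5*a_3 = 0, i.e. -279296875/1679616 + (4296875/69984)*q1 + (-546875/23328)*q2 + (109375/11664)*q3 + (-15625/3888)*q4 + (625/324)*q5 = 0.
  β^9: a_9 + q1*a_8 + q2*a_7 + q3*a_6 + q4*a_5 + q5*a_4 = 0, i.e. 6982421875/15116544 + (-279296875/1679616)*q1 + (4296875/69984)*q2 + (-546875/23328)*q3 + (109375/11664)*q4 + (-15625/3888)*q5 = 0.
Solving this linear system: q1 = 7085/1089, q2 = 178325/13068, q3 = 14375/1452, q4 = 696875/470448, q5 = -109375/1411344.
The numerator is Q*f truncated at degree 4: P0 = a_0 = 83/42; P1 = a_1 + q1*a_0 = 325790/22869; P2 = a_2 + q1*a_1 + q2*a_0 = 303575/8712; P3 = a_3 + q1*a_2 + q2*a_1 + q3*a_0 = 9033125/274428; P4 = a_4 + q1*a_3 + q2*a_2 + q3*a_1 + q4*a_0 = 62009375/6586272.


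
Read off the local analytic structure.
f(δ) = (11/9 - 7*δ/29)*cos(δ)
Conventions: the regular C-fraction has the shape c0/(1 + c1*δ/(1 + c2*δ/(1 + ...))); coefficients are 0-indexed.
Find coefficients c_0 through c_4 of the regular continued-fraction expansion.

The regular C-fraction coefficients are [11/9, 63/319, -109699/40194, 319/126, 33495/219398].

Taylor coefficients (expand at 0): a_0 = 11/9, a_1 = -7/29, a_2 = -11/18, a_3 = 7/58, a_4 = 11/216.
c0 = a_0 = 11/9. Peel one level at a time: if S = 1 + c*δ/S' with S'(0) = 1, then c is the δ-coefficient of S and S' = c*δ/(S - 1).
S_1 = c0/f = 1 + (63/319)*δ + (109699/203522)*δ^2 + ...; c1 = 63/319.
S_2 = c1*δ/(S_1 - 1) = 1 + (-109699/40194)*δ + (109699/15876)*δ^2 + ...; c2 = -109699/40194.
S_3 = c2*δ/(S_2 - 1) = 1 + (319/126)*δ + (-508805/1316388)*δ^2 + ...; c3 = 319/126.
S_4 = c3*δ/(S_3 - 1) = 1 + (33495/219398)*δ + ...; c4 = 33495/219398.


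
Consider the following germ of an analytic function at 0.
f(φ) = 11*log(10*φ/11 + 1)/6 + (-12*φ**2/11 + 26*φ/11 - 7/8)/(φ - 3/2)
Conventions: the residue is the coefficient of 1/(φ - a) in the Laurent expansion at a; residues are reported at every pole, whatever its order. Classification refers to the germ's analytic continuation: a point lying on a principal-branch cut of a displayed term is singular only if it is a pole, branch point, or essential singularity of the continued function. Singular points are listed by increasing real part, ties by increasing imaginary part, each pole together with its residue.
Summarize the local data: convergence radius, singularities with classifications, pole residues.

Denominator factor (φ - 3/2): pole of order 1 at 3/2, modulus 3/2.
Branch term (11/6)*log(1 - φ/(-11/10)): its argument vanishes at φ = -11/10, a logarithmic branch point, modulus 11/10.
The radius of convergence is the smallest modulus among the singular points: 11/10.
The branch term is analytic at 3/2 and contributes nothing to the residue; only the rational part matters.
At the order-1 pole 3/2 set g(φ) = (φ - (3/2))*(rational part) = -12*φ**2/11 + 26*φ/11 - 7/8.
Simple pole: residue = g(a) at a = 3/2, which is 19/88.
List the singular points by increasing real part (a conjugate pair: the negative imaginary part first).

Radius of convergence at 0: 11/10.
At -11/10: a logarithmic branch point.
At 3/2: a pole of order 1; residue 19/88.


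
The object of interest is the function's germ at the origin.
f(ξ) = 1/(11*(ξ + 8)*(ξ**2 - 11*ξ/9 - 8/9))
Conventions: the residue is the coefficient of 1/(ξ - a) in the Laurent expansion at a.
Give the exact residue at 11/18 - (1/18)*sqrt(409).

The factor ξ**2 - 11*ξ/9 - 8/9 splits as (ξ - a)(ξ - a') with a = 11/18 - (1/18)*sqrt(409), a' = 11/18 + (1/18)*sqrt(409). At the order-1 pole a set g(ξ) = (ξ - a)*f(ξ) = [1/(11*(ξ + 8))] / (ξ - a').
Simple pole: residue = g(a) at a = 11/18 - (1/18)*sqrt(409), which is -9/14432 - (1395/5902688)*sqrt(409).

The residue is -9/14432 - (1395/5902688)*sqrt(409).


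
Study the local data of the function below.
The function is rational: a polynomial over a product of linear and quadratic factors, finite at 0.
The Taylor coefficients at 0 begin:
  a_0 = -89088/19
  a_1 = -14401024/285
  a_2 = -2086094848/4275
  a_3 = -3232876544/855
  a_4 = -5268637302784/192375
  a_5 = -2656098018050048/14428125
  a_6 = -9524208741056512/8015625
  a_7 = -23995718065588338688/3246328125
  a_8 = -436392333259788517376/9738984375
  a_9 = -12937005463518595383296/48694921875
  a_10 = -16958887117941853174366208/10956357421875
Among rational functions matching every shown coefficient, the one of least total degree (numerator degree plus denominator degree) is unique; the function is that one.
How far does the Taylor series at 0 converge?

No rational of total degree below 9 reproduces all 11 coefficients; solving the [1/8] Pade equations on them gives f(ζ) = (25*ζ/18 + 29/19)/((ζ - 3/4)**2*(ζ**2 + ζ/5 - 1/12)**3), whose expansion matches every shown term.
Denominator factor (ζ**2 + ζ/5 - 1/12)^3: discriminant 28/75, real irrational roots -1/10 + (1/15)*sqrt(21) and -1/10 - (1/15)*sqrt(21); poles of order 3, moduli -1/10 + (1/15)*sqrt(21) and 1/10 + (1/15)*sqrt(21).
Denominator factor (ζ - 3/4)^2: pole of order 2 at 3/4, modulus 3/4.
The radius of convergence is the smallest modulus among the singular points: -1/10 + (1/15)*sqrt(21).

The radius of convergence is -1/10 + (1/15)*sqrt(21).


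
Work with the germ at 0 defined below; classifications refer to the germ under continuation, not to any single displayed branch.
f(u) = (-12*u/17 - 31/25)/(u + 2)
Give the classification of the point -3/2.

Denominator factors: u + 2 = 1/2 at u = -3/2 — none vanishes.
So the germ continues analytically to -3/2.

The point is a regular point.


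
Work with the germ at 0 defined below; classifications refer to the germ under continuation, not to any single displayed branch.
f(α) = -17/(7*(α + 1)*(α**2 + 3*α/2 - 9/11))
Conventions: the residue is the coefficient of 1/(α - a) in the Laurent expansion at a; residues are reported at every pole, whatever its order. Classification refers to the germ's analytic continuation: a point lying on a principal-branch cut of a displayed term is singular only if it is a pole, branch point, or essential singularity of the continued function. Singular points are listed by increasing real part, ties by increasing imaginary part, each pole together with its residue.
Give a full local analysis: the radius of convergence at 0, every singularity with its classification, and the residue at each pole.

Radius of convergence at 0: -3/4 + (9/44)*sqrt(33).
At -3/4 - (9/44)*sqrt(33): a pole of order 1; residue -187/203 - (187/5481)*sqrt(33).
At -1: a pole of order 1; residue 374/203.
At -3/4 + (9/44)*sqrt(33): a pole of order 1; residue -187/203 + (187/5481)*sqrt(33).

Denominator factor (α**2 + 3*α/2 - 9/11): discriminant 243/44, real irrational roots -3/4 + (9/44)*sqrt(33) and -3/4 - (9/44)*sqrt(33); poles of order 1, moduli -3/4 + (9/44)*sqrt(33) and 3/4 + (9/44)*sqrt(33).
Denominator factor (α + 1): pole of order 1 at -1, modulus 1.
The radius of convergence is the smallest modulus among the singular points: -3/4 + (9/44)*sqrt(33).
The factor α**2 + 3*α/2 - 9/11 splits as (α - a)(α - a') with a = -3/4 - (9/44)*sqrt(33), a' = -3/4 + (9/44)*sqrt(33). At the order-1 pole a set g(α) = (α - a)*f(α) = [-17/(7*(α + 1))] / (α - a').
Simple pole: residue = g(a) at a = -3/4 - (9/44)*sqrt(33), which is -187/203 - (187/5481)*sqrt(33).
At the order-1 pole -1 set g(α) = (α - (-1))*f(α) = -17/(7*(α**2 + 3*α/2 - 9/11)).
Simple pole: residue = g(a) at a = -1, which is 374/203.
The factor α**2 + 3*α/2 - 9/11 splits as (α - a)(α - a') with a = -3/4 + (9/44)*sqrt(33), a' = -3/4 - (9/44)*sqrt(33). At the order-1 pole a set g(α) = (α - a)*f(α) = [-17/(7*(α + 1))] / (α - a').
Simple pole: residue = g(a) at a = -3/4 + (9/44)*sqrt(33), which is -187/203 + (187/5481)*sqrt(33).
List the singular points by increasing real part (a conjugate pair: the negative imaginary part first).


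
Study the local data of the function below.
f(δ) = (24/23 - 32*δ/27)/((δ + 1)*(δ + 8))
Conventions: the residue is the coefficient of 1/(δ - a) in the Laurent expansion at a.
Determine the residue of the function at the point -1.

The residue is 1384/4347.

At the order-1 pole -1 set g(δ) = (δ - (-1))*f(δ) = (24/23 - 32*δ/27)/(δ + 8).
Simple pole: residue = g(a) at a = -1, which is 1384/4347.


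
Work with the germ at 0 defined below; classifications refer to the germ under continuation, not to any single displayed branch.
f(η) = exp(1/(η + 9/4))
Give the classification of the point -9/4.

The point is an essential singularity.

The exponent 1/(η - (-9/4)) has a pole at -9/4, so exp(1/(η - (-9/4))) takes every nonzero value near it: an essential singularity (not a pole of any order).


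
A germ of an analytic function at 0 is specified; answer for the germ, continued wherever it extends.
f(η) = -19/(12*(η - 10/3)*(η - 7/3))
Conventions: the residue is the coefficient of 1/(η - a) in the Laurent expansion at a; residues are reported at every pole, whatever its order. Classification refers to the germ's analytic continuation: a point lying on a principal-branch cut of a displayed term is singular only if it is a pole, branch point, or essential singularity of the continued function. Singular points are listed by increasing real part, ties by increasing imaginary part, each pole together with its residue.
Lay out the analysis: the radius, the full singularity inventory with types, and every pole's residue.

Denominator factor (η - 7/3): pole of order 1 at 7/3, modulus 7/3.
Denominator factor (η - 10/3): pole of order 1 at 10/3, modulus 10/3.
The radius of convergence is the smallest modulus among the singular points: 7/3.
At the order-1 pole 7/3 set g(η) = (η - (7/3))*f(η) = -19/(12*(η - 10/3)).
Simple pole: residue = g(a) at a = 7/3, which is 19/12.
At the order-1 pole 10/3 set g(η) = (η - (10/3))*f(η) = -19/(12*(η - 7/3)).
Simple pole: residue = g(a) at a = 10/3, which is -19/12.
List the singular points by increasing real part (a conjugate pair: the negative imaginary part first).

Radius of convergence at 0: 7/3.
At 7/3: a pole of order 1; residue 19/12.
At 10/3: a pole of order 1; residue -19/12.


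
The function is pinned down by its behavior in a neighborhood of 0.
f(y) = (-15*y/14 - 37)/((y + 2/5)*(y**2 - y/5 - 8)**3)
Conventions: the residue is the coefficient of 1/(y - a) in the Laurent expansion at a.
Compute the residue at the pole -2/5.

At the order-1 pole -2/5 set g(y) = (y - (-2/5))*f(y) = (-15*y/14 - 37)/(y**2 - y/5 - 8)**3.
Simple pole: residue = g(a) at a = -2/5, which is 500000/6388711.

The residue is 500000/6388711.


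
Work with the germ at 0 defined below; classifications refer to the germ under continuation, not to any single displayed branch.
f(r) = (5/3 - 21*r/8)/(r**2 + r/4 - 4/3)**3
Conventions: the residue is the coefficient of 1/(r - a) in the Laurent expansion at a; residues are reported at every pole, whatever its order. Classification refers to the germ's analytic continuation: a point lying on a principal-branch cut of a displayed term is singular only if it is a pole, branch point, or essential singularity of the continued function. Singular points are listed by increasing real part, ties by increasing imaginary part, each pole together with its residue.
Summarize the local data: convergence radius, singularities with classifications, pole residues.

Radius of convergence at 0: -1/8 + (1/24)*sqrt(777).
At -1/8 - (1/24)*sqrt(777): a pole of order 3; residue -(110304/17373979)*sqrt(777).
At -1/8 + (1/24)*sqrt(777): a pole of order 3; residue (110304/17373979)*sqrt(777).

Denominator factor (r**2 + r/4 - 4/3)^3: discriminant 259/48, real irrational roots -1/8 + (1/24)*sqrt(777) and -1/8 - (1/24)*sqrt(777); poles of order 3, moduli -1/8 + (1/24)*sqrt(777) and 1/8 + (1/24)*sqrt(777).
The radius of convergence is the smallest modulus among the singular points: -1/8 + (1/24)*sqrt(777).
The factor r**2 + r/4 - 4/3 splits as (r - a)(r - a') with a = -1/8 - (1/24)*sqrt(777), a' = -1/8 + (1/24)*sqrt(777). At the order-3 pole a set g(r) = (r - a)^3*f(r) = [5/3 - 21*r/8] / (r - a')^3.
Order-3 pole: residue = g''(a)/2; g''(-1/8 - (1/24)*sqrt(777)) = -(220608/17373979)*sqrt(777), so the residue is -(110304/17373979)*sqrt(777).
The factor r**2 + r/4 - 4/3 splits as (r - a)(r - a') with a = -1/8 + (1/24)*sqrt(777), a' = -1/8 - (1/24)*sqrt(777). At the order-3 pole a set g(r) = (r - a)^3*f(r) = [5/3 - 21*r/8] / (r - a')^3.
Order-3 pole: residue = g''(a)/2; g''(-1/8 + (1/24)*sqrt(777)) = (220608/17373979)*sqrt(777), so the residue is (110304/17373979)*sqrt(777).
List the singular points by increasing real part (a conjugate pair: the negative imaginary part first).


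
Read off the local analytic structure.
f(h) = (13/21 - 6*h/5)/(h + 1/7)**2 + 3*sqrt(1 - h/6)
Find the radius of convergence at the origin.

Denominator factor (h + 1/7)^2: pole of order 2 at -1/7, modulus 1/7.
Branch term (3)*sqrt(1 - h/(6)): its argument vanishes at h = 6, a square-root branch point, modulus 6.
The radius of convergence is the smallest modulus among the singular points: 1/7.

The radius of convergence is 1/7.


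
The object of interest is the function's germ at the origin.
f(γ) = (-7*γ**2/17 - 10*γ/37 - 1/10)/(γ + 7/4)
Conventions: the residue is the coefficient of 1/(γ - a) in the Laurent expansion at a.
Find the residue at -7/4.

The residue is -44687/50320.

At the order-1 pole -7/4 set g(γ) = (γ - (-7/4))*f(γ) = -7*γ**2/17 - 10*γ/37 - 1/10.
Simple pole: residue = g(a) at a = -7/4, which is -44687/50320.


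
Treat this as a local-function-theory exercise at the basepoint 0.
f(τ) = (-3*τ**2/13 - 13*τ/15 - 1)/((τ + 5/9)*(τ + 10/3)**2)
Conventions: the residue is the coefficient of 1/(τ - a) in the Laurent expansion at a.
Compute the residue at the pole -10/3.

The residue is -1254/8125.

At the order-2 pole -10/3 set g(τ) = (τ - (-10/3))^2*f(τ) = (-3*τ**2/13 - 13*τ/15 - 1)/(τ + 5/9).
Order-2 pole: residue = g'(a); g'(-10/3) = -1254/8125, so the residue is -1254/8125.


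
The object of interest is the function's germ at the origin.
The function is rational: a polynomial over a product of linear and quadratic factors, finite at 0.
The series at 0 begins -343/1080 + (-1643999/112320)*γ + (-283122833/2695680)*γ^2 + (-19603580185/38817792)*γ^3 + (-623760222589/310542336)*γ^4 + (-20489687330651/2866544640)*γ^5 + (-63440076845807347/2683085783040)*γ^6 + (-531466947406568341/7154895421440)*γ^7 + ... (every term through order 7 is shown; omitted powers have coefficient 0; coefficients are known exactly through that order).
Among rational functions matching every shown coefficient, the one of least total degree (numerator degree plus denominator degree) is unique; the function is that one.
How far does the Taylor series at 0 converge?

The radius of convergence is 3/7.

No rational of total degree below 5 reproduces all 8 coefficients; solving the [1/4] Pade equations on them gives f(γ) = (-20*γ/13 - 1/25)/((γ - 8/5)*(γ - 3/7)**3), whose expansion matches every shown term.
Denominator factor (γ - 8/5): pole of order 1 at 8/5, modulus 8/5.
Denominator factor (γ - 3/7)^3: pole of order 3 at 3/7, modulus 3/7.
The radius of convergence is the smallest modulus among the singular points: 3/7.


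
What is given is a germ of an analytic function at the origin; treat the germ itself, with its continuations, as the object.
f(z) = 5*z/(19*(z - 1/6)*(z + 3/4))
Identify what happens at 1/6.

The denominator factor z - 1/6 vanishes at 1/6 and appears to the power 1; the numerator there equals 5/114, nonzero, and no other factor vanishes.
Hence a pole whose order is the multiplicity, 1.

The point is a pole of order 1.


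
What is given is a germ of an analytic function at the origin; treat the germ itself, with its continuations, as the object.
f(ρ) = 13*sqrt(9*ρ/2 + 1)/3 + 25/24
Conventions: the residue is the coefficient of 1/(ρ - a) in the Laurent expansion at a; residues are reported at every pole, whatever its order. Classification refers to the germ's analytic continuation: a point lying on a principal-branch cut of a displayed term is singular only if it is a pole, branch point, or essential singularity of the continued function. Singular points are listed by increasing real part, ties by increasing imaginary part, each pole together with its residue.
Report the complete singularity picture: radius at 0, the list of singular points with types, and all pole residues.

Branch term (13/3)*sqrt(1 - ρ/(-2/9)): its argument vanishes at ρ = -2/9, a square-root branch point, modulus 2/9.
The radius of convergence is the smallest modulus among the singular points: 2/9.

Radius of convergence at 0: 2/9.
At -2/9: an algebraic (square-root) branch point.


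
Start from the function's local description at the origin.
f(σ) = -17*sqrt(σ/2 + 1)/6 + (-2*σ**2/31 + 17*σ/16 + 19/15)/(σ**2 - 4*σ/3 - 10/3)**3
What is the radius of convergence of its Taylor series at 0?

Denominator factor (σ**2 - 4*σ/3 - 10/3)^3: discriminant 136/9, real irrational roots 2/3 + (1/3)*sqrt(34) and 2/3 - (1/3)*sqrt(34); poles of order 3, moduli 2/3 + (1/3)*sqrt(34) and -2/3 + (1/3)*sqrt(34).
Branch term (-17/6)*sqrt(1 - σ/(-2)): its argument vanishes at σ = -2, a square-root branch point, modulus 2.
The radius of convergence is the smallest modulus among the singular points: -2/3 + (1/3)*sqrt(34).

The radius of convergence is -2/3 + (1/3)*sqrt(34).


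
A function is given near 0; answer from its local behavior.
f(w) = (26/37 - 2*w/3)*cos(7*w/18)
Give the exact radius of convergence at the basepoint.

The radius of convergence is infinite.

The factor cos(7*w/18) is entire and contributes no finite singular point.
The polynomial part has no poles.
No finite singular points: the Taylor series at 0 converges everywhere.


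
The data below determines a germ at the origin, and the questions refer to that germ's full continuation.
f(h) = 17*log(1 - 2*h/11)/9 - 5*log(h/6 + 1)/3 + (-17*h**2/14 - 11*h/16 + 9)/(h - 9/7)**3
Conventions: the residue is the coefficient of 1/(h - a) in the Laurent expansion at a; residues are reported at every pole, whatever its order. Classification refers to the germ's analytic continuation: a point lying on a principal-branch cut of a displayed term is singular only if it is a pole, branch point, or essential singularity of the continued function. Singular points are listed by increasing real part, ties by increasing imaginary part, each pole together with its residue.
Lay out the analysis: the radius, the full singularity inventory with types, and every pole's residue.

Radius of convergence at 0: 9/7.
At -6: a logarithmic branch point.
At 9/7: a pole of order 3; residue -17/14.
At 11/2: a logarithmic branch point.

Denominator factor (h - 9/7)^3: pole of order 3 at 9/7, modulus 9/7.
Branch term (-5/3)*log(1 - h/(-6)): its argument vanishes at h = -6, a logarithmic branch point, modulus 6.
Branch term (17/9)*log(1 - h/(11/2)): its argument vanishes at h = 11/2, a logarithmic branch point, modulus 11/2.
The radius of convergence is the smallest modulus among the singular points: 9/7.
The branch terms are analytic at 9/7 and contribute nothing to the residue; only the rational part matters.
At the order-3 pole 9/7 set g(h) = (h - (9/7))^3*(rational part) = -17*h**2/14 - 11*h/16 + 9.
Order-3 pole: residue = g''(a)/2; g''(9/7) = -17/7, so the residue is -17/14.
List the singular points by increasing real part (a conjugate pair: the negative imaginary part first).


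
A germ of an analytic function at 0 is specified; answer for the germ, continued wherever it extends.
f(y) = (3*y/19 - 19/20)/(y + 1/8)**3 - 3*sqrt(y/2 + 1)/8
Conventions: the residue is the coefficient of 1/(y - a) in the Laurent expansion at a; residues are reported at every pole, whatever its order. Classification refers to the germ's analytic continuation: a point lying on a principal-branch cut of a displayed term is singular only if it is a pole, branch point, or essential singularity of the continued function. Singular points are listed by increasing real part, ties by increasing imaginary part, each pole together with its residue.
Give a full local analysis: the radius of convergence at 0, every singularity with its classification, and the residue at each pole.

Denominator factor (y + 1/8)^3: pole of order 3 at -1/8, modulus 1/8.
Branch term (-3/8)*sqrt(1 - y/(-2)): its argument vanishes at y = -2, a square-root branch point, modulus 2.
The radius of convergence is the smallest modulus among the singular points: 1/8.
The branch term is analytic at -1/8 and contributes nothing to the residue; only the rational part matters.
At the order-3 pole -1/8 set g(y) = (y - (-1/8))^3*(rational part) = 3*y/19 - 19/20.
Order-3 pole: residue = g''(a)/2; g''(-1/8) = 0, so the residue is 0.
List the singular points by increasing real part (a conjugate pair: the negative imaginary part first).

Radius of convergence at 0: 1/8.
At -2: an algebraic (square-root) branch point.
At -1/8: a pole of order 3; residue 0.


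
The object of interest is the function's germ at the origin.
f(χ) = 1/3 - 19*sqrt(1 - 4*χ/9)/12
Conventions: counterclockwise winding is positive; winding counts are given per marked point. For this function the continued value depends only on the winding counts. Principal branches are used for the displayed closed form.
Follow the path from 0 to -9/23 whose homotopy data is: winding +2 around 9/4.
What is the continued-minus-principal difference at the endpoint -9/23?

The rational part is single-valued and drops out of the difference; each branch term changes only by its own monodromy.
(-19/12)*sqrt(1 - χ/(9/4)): winding +2 is even, the square root returns to the same sheet, contribution 0.
Summing the contributions at χ = -9/23 gives 0.

Continued minus principal equals 0.
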